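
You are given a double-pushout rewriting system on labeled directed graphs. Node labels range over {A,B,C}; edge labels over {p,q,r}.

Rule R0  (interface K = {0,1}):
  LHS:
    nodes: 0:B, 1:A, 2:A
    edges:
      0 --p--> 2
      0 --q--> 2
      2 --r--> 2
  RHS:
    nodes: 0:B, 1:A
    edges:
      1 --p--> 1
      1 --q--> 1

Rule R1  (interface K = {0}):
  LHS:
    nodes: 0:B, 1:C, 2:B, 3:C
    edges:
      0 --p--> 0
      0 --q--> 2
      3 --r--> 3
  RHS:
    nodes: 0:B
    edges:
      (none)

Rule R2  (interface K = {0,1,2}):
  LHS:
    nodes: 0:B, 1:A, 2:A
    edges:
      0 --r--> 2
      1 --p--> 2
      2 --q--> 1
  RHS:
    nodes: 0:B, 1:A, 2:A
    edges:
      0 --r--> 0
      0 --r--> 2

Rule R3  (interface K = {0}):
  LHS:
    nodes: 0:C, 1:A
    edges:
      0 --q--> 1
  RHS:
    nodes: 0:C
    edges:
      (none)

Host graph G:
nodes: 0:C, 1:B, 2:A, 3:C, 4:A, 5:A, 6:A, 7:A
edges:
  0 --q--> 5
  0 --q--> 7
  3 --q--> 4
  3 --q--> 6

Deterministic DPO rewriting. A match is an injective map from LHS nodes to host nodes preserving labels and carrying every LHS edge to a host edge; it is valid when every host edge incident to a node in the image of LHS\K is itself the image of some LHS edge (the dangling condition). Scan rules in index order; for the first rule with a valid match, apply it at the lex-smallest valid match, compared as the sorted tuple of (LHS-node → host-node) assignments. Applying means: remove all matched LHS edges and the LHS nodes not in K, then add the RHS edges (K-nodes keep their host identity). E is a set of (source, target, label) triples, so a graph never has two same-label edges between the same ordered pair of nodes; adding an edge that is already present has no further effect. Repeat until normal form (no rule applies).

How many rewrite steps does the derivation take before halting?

start.  V:8 E:4  edges: 0-q->5 0-q->7 3-q->4 3-q->6
1. fire R3 via {0↦0, 1↦5}  →  V:7 E:3  edges: 0-q->7 3-q->4 3-q->6
2. fire R3 via {0↦0, 1↦7}  →  V:6 E:2  edges: 3-q->4 3-q->6
3. fire R3 via {0↦3, 1↦4}  →  V:5 E:1  edges: 3-q->6
4. fire R3 via {0↦3, 1↦6}  →  V:4 E:0  edges: ∅
final graph: no rule applies after step 4

Answer: 4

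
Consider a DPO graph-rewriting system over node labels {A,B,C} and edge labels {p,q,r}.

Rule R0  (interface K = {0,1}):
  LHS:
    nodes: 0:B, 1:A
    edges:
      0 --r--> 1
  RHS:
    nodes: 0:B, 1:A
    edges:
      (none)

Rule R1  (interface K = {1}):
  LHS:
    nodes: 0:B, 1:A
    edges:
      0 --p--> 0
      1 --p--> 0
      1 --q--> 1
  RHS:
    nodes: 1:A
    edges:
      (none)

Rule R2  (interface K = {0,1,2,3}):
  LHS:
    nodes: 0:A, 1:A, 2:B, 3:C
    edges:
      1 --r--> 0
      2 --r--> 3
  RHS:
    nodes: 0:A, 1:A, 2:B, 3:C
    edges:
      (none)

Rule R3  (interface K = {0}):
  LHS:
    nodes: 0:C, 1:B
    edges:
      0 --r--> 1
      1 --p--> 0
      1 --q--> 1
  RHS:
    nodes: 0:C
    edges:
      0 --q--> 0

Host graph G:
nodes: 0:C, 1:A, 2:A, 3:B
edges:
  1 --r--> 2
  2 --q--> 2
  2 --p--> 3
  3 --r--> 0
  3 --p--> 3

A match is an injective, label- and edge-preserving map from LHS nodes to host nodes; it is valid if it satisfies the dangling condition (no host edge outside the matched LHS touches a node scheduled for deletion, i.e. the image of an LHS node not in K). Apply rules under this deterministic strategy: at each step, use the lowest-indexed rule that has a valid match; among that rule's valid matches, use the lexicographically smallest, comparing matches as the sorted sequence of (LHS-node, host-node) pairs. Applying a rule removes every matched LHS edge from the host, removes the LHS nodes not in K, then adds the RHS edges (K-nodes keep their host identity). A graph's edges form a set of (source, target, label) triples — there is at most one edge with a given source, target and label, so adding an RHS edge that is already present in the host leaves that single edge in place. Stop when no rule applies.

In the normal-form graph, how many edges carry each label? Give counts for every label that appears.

start.  V:4 E:5  edges: 1-r->2 2-q->2 2-p->3 3-r->0 3-p->3
1. fire R2 via {0↦2, 1↦1, 2↦3, 3↦0}  →  V:4 E:3  edges: 2-q->2 2-p->3 3-p->3
2. fire R1 via {0↦3, 1↦2}  →  V:3 E:0  edges: ∅
halt: no rule applies after step 2
NF edges: []

Answer: (no edges)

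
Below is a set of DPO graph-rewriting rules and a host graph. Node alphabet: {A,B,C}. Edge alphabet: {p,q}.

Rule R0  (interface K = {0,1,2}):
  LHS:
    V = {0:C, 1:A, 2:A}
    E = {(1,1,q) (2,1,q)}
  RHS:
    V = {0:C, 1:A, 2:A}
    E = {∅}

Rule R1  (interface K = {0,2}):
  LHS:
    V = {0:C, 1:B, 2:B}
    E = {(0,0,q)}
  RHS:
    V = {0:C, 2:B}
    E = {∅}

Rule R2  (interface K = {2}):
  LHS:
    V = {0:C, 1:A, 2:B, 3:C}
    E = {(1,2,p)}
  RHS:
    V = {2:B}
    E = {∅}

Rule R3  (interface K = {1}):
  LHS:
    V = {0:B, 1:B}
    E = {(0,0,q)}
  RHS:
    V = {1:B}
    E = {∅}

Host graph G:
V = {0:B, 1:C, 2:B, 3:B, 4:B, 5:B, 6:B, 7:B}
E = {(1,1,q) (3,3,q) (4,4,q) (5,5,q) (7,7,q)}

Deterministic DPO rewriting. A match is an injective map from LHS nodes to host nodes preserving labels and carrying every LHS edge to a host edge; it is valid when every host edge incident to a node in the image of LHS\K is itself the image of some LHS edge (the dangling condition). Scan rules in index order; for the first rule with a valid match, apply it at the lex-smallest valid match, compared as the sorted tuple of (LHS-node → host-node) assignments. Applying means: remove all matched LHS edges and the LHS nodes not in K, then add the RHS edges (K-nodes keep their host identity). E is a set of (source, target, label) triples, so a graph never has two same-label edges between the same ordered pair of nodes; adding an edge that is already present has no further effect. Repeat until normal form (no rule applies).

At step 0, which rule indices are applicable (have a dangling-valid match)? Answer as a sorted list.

R0: no valid match — LHS pattern not found
R1: 18 valid matches — {0↦1, 1↦0, 2↦2}, {0↦1, 1↦0, 2↦3}, {0↦1, 1↦0, 2↦4} (+15 more)
R2: no valid match — LHS pattern not found
R3: 24 valid matches — {0↦3, 1↦0}, {0↦3, 1↦2}, {0↦3, 1↦4} (+21 more)

Answer: [R1,R3]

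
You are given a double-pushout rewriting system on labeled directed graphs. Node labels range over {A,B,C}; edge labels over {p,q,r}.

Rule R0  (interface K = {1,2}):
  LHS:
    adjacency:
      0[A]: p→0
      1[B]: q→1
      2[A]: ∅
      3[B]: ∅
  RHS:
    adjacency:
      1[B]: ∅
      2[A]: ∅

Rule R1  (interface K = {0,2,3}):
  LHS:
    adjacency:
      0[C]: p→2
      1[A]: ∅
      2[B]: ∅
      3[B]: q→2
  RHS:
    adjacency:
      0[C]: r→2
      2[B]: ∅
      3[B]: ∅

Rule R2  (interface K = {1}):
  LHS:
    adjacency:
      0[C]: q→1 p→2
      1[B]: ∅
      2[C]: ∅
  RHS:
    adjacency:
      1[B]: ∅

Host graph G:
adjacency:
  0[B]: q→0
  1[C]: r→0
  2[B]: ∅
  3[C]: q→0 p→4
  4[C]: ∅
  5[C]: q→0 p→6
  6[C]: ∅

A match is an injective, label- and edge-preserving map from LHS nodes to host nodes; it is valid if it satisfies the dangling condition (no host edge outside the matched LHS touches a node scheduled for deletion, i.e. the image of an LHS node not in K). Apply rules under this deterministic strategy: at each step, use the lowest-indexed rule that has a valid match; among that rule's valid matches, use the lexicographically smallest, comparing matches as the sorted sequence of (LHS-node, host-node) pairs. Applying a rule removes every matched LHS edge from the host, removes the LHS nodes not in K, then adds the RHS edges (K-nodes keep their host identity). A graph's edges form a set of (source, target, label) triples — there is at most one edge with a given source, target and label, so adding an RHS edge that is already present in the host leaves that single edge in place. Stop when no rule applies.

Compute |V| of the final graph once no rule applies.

initial: |V|=7 |E|=6  E = 0-q->0 1-r->0 3-q->0 3-p->4 5-q->0 5-p->6
step 1: apply R2 at {0↦3, 1↦0, 2↦4}  → |V|=5 |E|=4  E = 0-q->0 1-r->0 5-q->0 5-p->6
step 2: apply R2 at {0↦5, 1↦0, 2↦6}  → |V|=3 |E|=2  E = 0-q->0 1-r->0
final graph: no rule applies after step 2
NF nodes: {0:B, 1:C, 2:B}

Answer: 3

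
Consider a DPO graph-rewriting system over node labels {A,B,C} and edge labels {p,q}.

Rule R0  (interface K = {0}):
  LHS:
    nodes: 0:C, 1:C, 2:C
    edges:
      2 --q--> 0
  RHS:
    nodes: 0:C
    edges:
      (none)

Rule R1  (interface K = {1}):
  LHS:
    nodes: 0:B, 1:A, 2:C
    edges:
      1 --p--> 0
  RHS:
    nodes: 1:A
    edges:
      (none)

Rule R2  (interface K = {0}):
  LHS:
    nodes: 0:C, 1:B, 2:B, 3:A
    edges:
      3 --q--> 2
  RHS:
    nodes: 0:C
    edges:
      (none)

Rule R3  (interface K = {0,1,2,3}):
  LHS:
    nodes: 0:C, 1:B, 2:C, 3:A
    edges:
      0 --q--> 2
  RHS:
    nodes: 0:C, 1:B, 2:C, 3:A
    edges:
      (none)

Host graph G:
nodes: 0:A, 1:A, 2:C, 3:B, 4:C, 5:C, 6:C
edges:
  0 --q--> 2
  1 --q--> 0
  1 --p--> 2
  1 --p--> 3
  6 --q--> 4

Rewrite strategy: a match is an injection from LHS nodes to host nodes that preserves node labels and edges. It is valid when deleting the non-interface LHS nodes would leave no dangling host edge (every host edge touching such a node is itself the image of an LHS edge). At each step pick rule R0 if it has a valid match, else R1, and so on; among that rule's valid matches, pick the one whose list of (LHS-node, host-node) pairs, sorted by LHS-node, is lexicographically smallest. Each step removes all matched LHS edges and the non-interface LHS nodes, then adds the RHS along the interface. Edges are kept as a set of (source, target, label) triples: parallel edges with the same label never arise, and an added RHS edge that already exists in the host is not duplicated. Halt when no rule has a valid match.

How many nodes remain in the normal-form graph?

start.  V:7 E:5  edges: 0-q->2 1-q->0 1-p->2 1-p->3 6-q->4
1. fire R0 via {0↦4, 1↦5, 2↦6}  →  V:5 E:4  edges: 0-q->2 1-q->0 1-p->2 1-p->3
2. fire R1 via {0↦3, 1↦1, 2↦4}  →  V:3 E:3  edges: 0-q->2 1-q->0 1-p->2
normal form: no rule applies after step 2
NF nodes: {0:A, 1:A, 2:C}

Answer: 3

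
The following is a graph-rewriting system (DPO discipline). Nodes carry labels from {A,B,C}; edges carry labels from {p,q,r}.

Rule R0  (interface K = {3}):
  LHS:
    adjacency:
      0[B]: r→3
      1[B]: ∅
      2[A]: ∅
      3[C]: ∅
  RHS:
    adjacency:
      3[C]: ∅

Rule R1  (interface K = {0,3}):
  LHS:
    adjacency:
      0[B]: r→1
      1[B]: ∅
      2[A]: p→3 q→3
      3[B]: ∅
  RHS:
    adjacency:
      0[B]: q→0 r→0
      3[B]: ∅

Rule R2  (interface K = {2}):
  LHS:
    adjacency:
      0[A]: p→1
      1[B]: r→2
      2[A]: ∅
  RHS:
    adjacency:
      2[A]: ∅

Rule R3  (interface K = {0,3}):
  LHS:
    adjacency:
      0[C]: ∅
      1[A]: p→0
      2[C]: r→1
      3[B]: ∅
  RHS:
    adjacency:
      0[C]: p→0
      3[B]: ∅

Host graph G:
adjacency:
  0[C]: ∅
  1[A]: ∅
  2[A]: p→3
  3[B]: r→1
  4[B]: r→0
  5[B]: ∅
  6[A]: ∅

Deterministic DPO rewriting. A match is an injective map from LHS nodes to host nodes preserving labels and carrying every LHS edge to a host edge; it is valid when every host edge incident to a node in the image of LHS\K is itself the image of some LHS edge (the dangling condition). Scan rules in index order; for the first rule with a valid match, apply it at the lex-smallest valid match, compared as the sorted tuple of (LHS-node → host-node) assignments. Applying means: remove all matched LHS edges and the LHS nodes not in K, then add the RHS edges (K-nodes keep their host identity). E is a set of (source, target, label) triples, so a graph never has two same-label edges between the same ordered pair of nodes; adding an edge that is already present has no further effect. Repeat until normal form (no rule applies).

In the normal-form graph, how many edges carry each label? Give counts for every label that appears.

Answer: (no edges)

Steps:
initial: |V|=7 |E|=3  E = 2-p->3 3-r->1 4-r->0
step 1: apply R0 at {0↦4, 1↦5, 2↦6, 3↦0}  → |V|=4 |E|=2  E = 2-p->3 3-r->1
step 2: apply R2 at {0↦2, 1↦3, 2↦1}  → |V|=2 |E|=0  E = ∅
normal form: no rule applies after step 2
NF edges: []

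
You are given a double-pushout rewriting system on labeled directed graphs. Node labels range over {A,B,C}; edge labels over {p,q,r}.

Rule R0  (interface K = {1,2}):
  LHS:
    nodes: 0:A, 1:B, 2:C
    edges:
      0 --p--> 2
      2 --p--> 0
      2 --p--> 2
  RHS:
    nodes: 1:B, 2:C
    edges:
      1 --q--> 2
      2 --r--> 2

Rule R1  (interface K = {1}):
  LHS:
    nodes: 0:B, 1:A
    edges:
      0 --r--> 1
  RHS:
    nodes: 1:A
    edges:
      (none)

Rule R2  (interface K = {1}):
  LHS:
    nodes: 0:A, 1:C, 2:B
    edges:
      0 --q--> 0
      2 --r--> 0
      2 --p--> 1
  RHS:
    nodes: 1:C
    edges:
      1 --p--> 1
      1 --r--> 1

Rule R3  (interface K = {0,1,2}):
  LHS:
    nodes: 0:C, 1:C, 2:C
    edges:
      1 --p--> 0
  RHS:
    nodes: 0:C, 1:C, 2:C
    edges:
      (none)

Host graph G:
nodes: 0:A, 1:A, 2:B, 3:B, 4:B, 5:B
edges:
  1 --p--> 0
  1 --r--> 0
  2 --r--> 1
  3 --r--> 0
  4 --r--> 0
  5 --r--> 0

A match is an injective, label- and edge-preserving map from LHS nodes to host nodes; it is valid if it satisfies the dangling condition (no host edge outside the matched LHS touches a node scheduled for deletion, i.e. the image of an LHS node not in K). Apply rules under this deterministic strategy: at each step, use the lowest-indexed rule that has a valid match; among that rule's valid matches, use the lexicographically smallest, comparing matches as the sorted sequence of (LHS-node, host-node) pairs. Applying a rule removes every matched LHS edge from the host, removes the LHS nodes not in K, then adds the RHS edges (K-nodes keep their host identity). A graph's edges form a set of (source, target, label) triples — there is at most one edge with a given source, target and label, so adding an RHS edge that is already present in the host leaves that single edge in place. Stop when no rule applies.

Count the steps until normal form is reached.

start.  V:6 E:6  edges: 1-p->0 1-r->0 2-r->1 3-r->0 4-r->0 5-r->0
1. fire R1 via {0↦2, 1↦1}  →  V:5 E:5  edges: 1-p->0 1-r->0 3-r->0 4-r->0 5-r->0
2. fire R1 via {0↦3, 1↦0}  →  V:4 E:4  edges: 1-p->0 1-r->0 4-r->0 5-r->0
3. fire R1 via {0↦4, 1↦0}  →  V:3 E:3  edges: 1-p->0 1-r->0 5-r->0
4. fire R1 via {0↦5, 1↦0}  →  V:2 E:2  edges: 1-p->0 1-r->0
final graph: no rule applies after step 4

Answer: 4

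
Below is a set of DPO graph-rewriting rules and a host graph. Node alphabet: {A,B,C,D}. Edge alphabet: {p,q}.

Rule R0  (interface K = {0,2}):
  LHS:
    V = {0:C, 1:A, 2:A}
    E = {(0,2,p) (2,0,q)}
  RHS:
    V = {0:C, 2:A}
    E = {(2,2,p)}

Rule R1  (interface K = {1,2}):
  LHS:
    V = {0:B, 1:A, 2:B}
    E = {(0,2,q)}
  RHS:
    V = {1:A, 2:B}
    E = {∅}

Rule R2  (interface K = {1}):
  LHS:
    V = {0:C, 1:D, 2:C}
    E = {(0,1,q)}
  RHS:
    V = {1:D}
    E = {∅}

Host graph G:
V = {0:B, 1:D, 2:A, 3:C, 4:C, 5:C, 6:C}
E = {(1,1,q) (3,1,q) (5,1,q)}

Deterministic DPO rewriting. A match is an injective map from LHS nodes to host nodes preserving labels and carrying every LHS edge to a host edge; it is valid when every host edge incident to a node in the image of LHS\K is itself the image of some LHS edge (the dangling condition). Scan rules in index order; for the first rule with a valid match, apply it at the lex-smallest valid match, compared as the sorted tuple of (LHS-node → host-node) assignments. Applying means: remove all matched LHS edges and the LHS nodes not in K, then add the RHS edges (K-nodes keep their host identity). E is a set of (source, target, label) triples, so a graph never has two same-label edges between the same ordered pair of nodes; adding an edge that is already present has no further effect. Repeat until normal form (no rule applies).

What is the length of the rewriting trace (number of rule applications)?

Answer: 2

Rewrite trace:
initial: |V|=7 |E|=3  E = 1-q->1 3-q->1 5-q->1
step 1: apply R2 at {0↦3, 1↦1, 2↦4}  → |V|=5 |E|=2  E = 1-q->1 5-q->1
step 2: apply R2 at {0↦5, 1↦1, 2↦6}  → |V|=3 |E|=1  E = 1-q->1
normal form: no rule applies after step 2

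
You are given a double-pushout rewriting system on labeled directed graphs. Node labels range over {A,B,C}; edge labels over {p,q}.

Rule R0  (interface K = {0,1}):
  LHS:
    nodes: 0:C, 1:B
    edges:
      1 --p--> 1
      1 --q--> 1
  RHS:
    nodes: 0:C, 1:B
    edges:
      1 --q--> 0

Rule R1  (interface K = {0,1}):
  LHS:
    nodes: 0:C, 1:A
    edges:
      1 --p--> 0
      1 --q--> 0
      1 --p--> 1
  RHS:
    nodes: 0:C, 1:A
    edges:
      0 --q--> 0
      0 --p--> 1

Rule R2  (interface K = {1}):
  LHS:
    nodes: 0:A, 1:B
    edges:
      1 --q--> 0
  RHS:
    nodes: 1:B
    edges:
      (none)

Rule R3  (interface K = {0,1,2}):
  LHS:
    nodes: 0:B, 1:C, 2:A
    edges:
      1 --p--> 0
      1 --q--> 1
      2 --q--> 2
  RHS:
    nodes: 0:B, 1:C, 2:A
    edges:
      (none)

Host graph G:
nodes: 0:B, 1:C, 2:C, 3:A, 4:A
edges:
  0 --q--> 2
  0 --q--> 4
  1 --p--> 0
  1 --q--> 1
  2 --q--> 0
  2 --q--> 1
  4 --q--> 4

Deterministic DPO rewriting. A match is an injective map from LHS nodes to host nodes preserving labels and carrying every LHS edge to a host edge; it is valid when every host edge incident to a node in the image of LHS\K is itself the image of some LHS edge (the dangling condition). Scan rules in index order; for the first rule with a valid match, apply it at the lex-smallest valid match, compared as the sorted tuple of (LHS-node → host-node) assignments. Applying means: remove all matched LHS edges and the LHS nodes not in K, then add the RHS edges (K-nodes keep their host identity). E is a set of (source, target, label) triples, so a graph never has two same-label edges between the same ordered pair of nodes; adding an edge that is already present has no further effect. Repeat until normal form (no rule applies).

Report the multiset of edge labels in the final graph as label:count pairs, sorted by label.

Answer: q:3

Rewrite trace:
start.  V:5 E:7  edges: 0-q->2 0-q->4 1-p->0 1-q->1 2-q->0 2-q->1 4-q->4
1. fire R3 via {0↦0, 1↦1, 2↦4}  →  V:5 E:4  edges: 0-q->2 0-q->4 2-q->0 2-q->1
2. fire R2 via {0↦4, 1↦0}  →  V:4 E:3  edges: 0-q->2 2-q->0 2-q->1
halt: no rule applies after step 2
NF edges: [(0, 2, 'q'), (2, 0, 'q'), (2, 1, 'q')]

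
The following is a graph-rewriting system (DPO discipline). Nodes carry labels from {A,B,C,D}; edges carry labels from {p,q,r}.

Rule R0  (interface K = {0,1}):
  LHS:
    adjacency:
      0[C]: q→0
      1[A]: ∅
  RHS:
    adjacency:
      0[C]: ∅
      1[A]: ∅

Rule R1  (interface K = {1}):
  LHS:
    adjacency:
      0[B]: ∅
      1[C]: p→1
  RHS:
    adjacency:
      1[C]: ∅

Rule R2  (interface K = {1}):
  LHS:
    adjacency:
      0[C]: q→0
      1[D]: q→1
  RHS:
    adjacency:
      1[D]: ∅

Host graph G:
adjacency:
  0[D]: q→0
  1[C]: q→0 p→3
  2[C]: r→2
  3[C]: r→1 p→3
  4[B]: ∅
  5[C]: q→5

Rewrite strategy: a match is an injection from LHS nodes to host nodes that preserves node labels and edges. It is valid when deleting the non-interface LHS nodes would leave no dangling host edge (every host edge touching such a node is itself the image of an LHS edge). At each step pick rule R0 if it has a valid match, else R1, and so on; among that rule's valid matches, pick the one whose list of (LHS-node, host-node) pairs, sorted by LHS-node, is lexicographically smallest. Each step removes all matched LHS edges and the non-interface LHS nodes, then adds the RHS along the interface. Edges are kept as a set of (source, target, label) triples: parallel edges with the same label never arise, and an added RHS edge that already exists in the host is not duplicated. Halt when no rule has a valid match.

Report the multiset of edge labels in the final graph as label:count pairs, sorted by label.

[0] host  ⇒  6 nodes, 7 edges  {0-q->0 1-q->0 1-p->3 2-r->2 3-r->1 3-p->3 5-q->5}
[1] R1 @ {0↦4, 1↦3}  ⇒  5 nodes, 6 edges  {0-q->0 1-q->0 1-p->3 2-r->2 3-r->1 5-q->5}
[2] R2 @ {0↦5, 1↦0}  ⇒  4 nodes, 4 edges  {1-q->0 1-p->3 2-r->2 3-r->1}
normal form: no rule applies after step 2
NF edges: [(1, 0, 'q'), (1, 3, 'p'), (2, 2, 'r'), (3, 1, 'r')]

Answer: p:1 q:1 r:2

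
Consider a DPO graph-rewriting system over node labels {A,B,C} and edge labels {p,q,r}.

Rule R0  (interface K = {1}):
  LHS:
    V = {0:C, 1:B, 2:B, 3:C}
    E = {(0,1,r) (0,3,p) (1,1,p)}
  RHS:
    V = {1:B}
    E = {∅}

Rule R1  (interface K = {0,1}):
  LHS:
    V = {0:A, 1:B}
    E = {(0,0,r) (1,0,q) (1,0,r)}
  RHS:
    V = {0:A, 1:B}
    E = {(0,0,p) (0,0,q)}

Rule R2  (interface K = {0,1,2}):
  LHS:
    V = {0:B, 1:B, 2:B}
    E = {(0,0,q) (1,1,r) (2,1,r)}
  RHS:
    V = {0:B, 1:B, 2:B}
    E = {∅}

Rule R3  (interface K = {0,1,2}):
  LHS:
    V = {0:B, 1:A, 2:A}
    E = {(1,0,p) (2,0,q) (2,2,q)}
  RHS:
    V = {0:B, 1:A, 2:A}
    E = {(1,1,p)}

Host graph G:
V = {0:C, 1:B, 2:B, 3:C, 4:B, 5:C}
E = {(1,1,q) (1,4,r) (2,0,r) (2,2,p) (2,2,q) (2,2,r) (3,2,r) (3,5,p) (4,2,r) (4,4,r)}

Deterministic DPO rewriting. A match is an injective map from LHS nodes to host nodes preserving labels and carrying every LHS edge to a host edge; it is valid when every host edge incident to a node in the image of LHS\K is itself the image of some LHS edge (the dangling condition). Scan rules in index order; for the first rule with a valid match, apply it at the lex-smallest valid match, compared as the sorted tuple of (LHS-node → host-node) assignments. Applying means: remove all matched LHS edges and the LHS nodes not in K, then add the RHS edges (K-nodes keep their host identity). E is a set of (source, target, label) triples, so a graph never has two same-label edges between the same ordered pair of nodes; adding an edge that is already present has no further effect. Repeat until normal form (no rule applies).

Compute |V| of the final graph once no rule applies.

[0] host  ⇒  6 nodes, 10 edges  {1-q->1 1-r->4 2-r->0 2-p->2 2-q->2 2-r->2 3-r->2 3-p->5 4-r->2 4-r->4}
[1] R2 @ {0↦1, 1↦2, 2↦4}  ⇒  6 nodes, 7 edges  {1-r->4 2-r->0 2-p->2 2-q->2 3-r->2 3-p->5 4-r->4}
[2] R2 @ {0↦2, 1↦4, 2↦1}  ⇒  6 nodes, 4 edges  {2-r->0 2-p->2 3-r->2 3-p->5}
[3] R0 @ {0↦3, 1↦2, 2↦1, 3↦5}  ⇒  3 nodes, 1 edges  {2-r->0}
normal form: no rule applies after step 3
NF nodes: {0:C, 2:B, 4:B}

Answer: 3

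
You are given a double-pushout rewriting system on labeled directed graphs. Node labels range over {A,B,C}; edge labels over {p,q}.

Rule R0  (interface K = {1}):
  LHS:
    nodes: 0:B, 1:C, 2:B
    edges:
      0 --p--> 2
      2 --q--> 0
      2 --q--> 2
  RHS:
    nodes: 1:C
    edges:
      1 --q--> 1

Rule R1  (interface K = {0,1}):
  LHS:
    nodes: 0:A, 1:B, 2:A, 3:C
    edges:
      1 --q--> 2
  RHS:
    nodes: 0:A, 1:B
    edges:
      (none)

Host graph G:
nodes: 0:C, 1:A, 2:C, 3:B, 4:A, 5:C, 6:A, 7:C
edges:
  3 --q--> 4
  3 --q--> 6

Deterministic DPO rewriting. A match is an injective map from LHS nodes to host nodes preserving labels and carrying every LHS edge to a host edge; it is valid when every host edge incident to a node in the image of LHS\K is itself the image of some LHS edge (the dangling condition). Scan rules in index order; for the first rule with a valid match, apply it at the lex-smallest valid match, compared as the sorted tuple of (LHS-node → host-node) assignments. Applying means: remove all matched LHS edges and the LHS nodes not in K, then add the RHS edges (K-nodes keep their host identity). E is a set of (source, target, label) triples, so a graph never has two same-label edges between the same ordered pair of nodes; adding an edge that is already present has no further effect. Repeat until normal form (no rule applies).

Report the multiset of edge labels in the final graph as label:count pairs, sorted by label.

[0] host  ⇒  8 nodes, 2 edges  {3-q->4 3-q->6}
[1] R1 @ {0↦1, 1↦3, 2↦4, 3↦0}  ⇒  6 nodes, 1 edges  {3-q->6}
[2] R1 @ {0↦1, 1↦3, 2↦6, 3↦2}  ⇒  4 nodes, 0 edges  {∅}
normal form: no rule applies after step 2
NF edges: []

Answer: (no edges)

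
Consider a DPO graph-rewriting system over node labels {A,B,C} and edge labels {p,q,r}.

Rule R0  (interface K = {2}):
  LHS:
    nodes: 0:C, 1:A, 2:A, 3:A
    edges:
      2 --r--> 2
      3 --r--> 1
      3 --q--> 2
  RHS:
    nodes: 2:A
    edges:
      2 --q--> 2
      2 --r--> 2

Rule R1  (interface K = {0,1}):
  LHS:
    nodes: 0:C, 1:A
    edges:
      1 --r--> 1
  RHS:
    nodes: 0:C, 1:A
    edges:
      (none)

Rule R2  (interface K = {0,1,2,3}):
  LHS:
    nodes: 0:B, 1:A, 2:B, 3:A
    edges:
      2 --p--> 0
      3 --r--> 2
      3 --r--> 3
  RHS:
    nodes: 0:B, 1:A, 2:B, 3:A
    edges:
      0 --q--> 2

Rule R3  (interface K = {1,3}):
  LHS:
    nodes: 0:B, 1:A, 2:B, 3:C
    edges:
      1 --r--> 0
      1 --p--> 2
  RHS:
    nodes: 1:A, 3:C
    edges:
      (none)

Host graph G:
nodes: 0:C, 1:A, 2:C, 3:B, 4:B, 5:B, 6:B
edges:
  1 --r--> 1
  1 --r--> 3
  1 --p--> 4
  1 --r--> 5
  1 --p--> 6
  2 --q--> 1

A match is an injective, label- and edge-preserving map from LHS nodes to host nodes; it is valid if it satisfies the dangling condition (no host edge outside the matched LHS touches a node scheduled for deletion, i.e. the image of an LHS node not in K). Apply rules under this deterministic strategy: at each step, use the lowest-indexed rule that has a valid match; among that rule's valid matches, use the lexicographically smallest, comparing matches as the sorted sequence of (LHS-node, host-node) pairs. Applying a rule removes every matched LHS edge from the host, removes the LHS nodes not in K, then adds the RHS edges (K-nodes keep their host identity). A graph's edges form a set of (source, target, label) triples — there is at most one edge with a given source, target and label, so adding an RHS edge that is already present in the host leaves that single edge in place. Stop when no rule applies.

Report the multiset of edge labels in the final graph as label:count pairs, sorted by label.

start.  V:7 E:6  edges: 1-r->1 1-r->3 1-p->4 1-r->5 1-p->6 2-q->1
1. fire R1 via {0↦0, 1↦1}  →  V:7 E:5  edges: 1-r->3 1-p->4 1-r->5 1-p->6 2-q->1
2. fire R3 via {0↦3, 1↦1, 2↦4, 3↦0}  →  V:5 E:3  edges: 1-r->5 1-p->6 2-q->1
3. fire R3 via {0↦5, 1↦1, 2↦6, 3↦0}  →  V:3 E:1  edges: 2-q->1
final graph: no rule applies after step 3
NF edges: [(2, 1, 'q')]

Answer: q:1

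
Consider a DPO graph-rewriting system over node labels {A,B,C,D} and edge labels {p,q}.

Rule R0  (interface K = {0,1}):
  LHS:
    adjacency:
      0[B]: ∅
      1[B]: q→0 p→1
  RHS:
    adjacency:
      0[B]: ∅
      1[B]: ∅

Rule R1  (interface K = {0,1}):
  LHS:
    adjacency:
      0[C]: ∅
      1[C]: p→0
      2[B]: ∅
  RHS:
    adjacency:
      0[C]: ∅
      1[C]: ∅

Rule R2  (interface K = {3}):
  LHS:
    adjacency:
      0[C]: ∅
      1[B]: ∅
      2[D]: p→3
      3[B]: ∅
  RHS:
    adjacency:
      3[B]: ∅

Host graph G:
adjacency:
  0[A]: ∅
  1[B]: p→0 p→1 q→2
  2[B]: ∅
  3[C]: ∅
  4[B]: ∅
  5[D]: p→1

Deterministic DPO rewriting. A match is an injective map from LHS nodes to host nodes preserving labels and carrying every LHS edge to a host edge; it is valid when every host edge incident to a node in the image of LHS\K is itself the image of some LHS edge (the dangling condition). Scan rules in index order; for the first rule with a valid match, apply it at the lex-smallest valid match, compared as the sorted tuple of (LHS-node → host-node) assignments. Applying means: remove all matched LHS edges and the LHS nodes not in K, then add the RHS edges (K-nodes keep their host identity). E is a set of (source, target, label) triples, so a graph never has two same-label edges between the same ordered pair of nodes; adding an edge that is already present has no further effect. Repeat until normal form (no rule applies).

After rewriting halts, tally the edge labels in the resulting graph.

[0] host  ⇒  6 nodes, 4 edges  {1-p->0 1-p->1 1-q->2 5-p->1}
[1] R0 @ {0↦2, 1↦1}  ⇒  6 nodes, 2 edges  {1-p->0 5-p->1}
[2] R2 @ {0↦3, 1↦2, 2↦5, 3↦1}  ⇒  3 nodes, 1 edges  {1-p->0}
normal form: no rule applies after step 2
NF edges: [(1, 0, 'p')]

Answer: p:1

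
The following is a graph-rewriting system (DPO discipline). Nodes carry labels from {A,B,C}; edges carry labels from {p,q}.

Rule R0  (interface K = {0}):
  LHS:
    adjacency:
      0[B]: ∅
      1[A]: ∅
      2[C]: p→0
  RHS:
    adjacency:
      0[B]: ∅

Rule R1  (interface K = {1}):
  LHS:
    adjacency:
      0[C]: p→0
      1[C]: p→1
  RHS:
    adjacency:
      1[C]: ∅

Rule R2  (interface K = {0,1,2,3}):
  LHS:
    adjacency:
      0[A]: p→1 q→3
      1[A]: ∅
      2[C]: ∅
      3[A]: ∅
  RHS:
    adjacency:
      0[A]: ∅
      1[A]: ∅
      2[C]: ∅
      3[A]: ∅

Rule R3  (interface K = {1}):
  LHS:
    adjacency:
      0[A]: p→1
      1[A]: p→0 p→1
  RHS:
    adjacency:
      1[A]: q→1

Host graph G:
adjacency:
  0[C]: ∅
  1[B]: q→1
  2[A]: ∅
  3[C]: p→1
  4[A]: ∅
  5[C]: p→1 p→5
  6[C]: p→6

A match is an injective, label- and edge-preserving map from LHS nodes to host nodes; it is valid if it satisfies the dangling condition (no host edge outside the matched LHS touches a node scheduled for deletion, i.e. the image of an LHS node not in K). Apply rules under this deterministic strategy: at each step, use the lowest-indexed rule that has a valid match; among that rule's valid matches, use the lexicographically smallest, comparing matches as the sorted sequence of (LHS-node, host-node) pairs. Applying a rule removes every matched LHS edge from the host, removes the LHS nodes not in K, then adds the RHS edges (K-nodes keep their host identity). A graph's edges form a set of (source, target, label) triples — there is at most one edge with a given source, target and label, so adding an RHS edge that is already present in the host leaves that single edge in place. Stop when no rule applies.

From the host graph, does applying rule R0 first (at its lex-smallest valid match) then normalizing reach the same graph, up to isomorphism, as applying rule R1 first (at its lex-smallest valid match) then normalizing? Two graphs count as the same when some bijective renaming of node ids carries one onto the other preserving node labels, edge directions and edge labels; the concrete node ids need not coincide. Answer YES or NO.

branch R0-first: apply at {0↦1, 1↦2, 2↦3} → |E|=4, then 2 more step(s) → NF |V|=2 |E|=1 V={0:C, 1:B} E=1-q->1
branch R1-first: apply at {0↦6, 1↦5} → |E|=3, then 2 more step(s) → NF |V|=2 |E|=1 V={0:C, 1:B} E=1-q->1
graphs isomorphic (equal up to label-preserving node renaming)

Answer: YES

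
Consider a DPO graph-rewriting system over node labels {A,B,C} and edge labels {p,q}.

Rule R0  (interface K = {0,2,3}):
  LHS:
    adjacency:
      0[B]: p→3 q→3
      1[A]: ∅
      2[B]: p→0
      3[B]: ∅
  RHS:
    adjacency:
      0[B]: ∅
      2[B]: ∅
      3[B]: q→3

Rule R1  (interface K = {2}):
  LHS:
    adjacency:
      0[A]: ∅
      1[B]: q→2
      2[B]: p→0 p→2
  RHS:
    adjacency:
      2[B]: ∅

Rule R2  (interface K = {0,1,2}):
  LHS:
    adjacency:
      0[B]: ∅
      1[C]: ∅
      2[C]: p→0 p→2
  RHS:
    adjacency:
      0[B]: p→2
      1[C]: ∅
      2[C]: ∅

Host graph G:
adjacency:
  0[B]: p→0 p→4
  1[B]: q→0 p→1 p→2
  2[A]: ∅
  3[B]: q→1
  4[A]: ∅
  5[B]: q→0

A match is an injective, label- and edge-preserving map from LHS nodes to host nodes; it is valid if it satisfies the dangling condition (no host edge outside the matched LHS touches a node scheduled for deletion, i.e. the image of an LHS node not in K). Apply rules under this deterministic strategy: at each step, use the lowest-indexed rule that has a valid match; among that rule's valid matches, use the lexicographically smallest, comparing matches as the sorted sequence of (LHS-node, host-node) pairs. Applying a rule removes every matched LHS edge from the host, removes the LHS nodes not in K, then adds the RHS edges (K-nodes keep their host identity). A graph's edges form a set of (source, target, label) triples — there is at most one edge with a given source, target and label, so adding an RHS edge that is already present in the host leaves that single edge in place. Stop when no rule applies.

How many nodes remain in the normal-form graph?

[0] host  ⇒  6 nodes, 7 edges  {0-p->0 0-p->4 1-q->0 1-p->1 1-p->2 3-q->1 5-q->0}
[1] R1 @ {0↦2, 1↦3, 2↦1}  ⇒  4 nodes, 4 edges  {0-p->0 0-p->4 1-q->0 5-q->0}
[2] R1 @ {0↦4, 1↦1, 2↦0}  ⇒  2 nodes, 1 edges  {5-q->0}
normal form: no rule applies after step 2
NF nodes: {0:B, 5:B}

Answer: 2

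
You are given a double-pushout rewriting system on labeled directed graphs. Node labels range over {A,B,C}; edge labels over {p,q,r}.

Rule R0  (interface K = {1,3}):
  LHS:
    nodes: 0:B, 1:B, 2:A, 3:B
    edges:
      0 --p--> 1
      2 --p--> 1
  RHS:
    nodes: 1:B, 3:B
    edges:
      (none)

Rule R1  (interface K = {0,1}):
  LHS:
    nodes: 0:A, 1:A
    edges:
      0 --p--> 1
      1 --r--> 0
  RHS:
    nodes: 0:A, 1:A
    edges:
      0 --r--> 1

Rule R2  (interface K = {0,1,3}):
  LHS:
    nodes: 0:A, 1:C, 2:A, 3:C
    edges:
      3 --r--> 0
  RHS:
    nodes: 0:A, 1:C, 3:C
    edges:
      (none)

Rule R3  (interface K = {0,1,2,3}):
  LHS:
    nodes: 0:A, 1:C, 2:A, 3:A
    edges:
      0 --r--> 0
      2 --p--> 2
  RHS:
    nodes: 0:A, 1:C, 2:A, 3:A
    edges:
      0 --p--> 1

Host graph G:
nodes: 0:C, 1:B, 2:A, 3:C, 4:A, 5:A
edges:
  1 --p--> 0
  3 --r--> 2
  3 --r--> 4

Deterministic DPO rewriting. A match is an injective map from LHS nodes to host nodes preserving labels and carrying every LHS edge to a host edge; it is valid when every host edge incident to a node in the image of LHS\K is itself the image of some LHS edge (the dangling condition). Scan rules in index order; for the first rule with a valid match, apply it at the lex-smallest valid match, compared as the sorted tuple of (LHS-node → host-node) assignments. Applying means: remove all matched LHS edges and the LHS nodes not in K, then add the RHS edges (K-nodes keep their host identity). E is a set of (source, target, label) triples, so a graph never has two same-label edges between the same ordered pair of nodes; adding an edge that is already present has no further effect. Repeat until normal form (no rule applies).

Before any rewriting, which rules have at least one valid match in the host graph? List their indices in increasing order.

R0: no valid match — LHS pattern not found
R1: no valid match — LHS pattern not found
R2: 2 valid matches — {0↦2, 1↦0, 2↦5, 3↦3}, {0↦4, 1↦0, 2↦5, 3↦3}
R3: no valid match — LHS pattern not found

Answer: [R2]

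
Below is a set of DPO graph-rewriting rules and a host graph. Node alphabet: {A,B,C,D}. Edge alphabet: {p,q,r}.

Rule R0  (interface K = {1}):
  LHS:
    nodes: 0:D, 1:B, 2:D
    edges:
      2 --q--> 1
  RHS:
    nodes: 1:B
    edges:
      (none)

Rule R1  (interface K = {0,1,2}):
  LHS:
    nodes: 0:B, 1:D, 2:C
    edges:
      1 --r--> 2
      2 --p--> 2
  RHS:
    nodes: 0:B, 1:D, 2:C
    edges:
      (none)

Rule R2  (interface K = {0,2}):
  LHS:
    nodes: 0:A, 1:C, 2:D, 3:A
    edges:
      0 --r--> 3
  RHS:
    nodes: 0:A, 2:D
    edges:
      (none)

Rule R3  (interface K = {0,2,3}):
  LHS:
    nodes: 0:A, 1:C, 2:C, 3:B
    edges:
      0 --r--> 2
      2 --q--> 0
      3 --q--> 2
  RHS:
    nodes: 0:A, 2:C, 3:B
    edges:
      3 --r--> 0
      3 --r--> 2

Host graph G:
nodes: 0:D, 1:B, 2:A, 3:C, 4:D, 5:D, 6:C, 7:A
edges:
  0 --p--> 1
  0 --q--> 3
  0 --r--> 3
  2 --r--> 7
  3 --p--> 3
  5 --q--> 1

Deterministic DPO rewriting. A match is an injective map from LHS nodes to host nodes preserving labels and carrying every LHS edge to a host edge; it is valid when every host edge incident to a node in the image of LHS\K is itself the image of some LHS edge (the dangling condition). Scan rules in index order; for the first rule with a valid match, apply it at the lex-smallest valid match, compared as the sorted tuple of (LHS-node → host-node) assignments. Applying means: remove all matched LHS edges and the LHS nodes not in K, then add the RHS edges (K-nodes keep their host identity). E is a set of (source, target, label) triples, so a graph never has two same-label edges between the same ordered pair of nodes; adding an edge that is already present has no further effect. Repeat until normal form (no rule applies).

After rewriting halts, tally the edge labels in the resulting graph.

start.  V:8 E:6  edges: 0-p->1 0-q->3 0-r->3 2-r->7 3-p->3 5-q->1
1. fire R0 via {0↦4, 1↦1, 2↦5}  →  V:6 E:5  edges: 0-p->1 0-q->3 0-r->3 2-r->7 3-p->3
2. fire R1 via {0↦1, 1↦0, 2↦3}  →  V:6 E:3  edges: 0-p->1 0-q->3 2-r->7
3. fire R2 via {0↦2, 1↦6, 2↦0, 3↦7}  →  V:4 E:2  edges: 0-p->1 0-q->3
normal form: no rule applies after step 3
NF edges: [(0, 1, 'p'), (0, 3, 'q')]

Answer: p:1 q:1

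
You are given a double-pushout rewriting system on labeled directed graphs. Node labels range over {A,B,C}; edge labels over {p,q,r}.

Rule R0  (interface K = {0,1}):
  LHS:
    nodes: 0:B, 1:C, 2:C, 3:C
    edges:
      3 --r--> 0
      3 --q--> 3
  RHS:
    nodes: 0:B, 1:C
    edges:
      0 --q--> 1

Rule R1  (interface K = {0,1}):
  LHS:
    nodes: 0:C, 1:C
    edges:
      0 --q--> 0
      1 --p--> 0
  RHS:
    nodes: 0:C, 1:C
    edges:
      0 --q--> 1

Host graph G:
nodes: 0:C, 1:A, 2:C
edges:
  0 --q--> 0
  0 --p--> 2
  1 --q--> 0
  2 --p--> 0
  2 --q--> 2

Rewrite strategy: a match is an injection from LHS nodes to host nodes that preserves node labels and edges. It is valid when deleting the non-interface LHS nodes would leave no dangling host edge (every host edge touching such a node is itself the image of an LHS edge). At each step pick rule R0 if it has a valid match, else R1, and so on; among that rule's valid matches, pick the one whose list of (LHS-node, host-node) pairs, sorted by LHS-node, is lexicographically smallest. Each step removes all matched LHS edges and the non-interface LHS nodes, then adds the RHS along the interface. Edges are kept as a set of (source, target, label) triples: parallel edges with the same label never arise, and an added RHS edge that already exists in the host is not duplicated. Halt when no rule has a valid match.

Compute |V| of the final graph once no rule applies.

Answer: 3

Derivation:
initial: |V|=3 |E|=5  E = 0-q->0 0-p->2 1-q->0 2-p->0 2-q->2
step 1: apply R1 at {0↦0, 1↦2}  → |V|=3 |E|=4  E = 0-p->2 0-q->2 1-q->0 2-q->2
step 2: apply R1 at {0↦2, 1↦0}  → |V|=3 |E|=3  E = 0-q->2 1-q->0 2-q->0
final graph: no rule applies after step 2
NF nodes: {0:C, 1:A, 2:C}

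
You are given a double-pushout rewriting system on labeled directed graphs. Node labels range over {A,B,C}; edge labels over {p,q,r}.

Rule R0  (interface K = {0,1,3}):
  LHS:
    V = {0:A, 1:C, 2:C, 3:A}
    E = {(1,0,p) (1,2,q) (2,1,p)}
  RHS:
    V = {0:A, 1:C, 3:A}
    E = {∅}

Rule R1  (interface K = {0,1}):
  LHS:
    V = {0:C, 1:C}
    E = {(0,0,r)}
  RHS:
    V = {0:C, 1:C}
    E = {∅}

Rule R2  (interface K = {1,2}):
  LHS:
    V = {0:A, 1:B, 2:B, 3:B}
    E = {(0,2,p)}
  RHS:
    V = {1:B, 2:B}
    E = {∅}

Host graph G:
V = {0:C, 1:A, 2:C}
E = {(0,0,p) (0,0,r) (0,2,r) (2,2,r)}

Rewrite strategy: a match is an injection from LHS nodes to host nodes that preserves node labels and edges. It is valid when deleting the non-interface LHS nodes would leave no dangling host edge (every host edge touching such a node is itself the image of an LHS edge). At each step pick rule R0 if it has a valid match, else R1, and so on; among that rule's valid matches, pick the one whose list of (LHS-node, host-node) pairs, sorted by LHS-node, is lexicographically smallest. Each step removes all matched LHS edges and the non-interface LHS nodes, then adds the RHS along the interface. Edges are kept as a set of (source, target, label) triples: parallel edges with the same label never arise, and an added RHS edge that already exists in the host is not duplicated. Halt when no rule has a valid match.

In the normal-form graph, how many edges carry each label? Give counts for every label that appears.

[0] host  ⇒  3 nodes, 4 edges  {0-p->0 0-r->0 0-r->2 2-r->2}
[1] R1 @ {0↦0, 1↦2}  ⇒  3 nodes, 3 edges  {0-p->0 0-r->2 2-r->2}
[2] R1 @ {0↦2, 1↦0}  ⇒  3 nodes, 2 edges  {0-p->0 0-r->2}
normal form: no rule applies after step 2
NF edges: [(0, 0, 'p'), (0, 2, 'r')]

Answer: p:1 r:1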